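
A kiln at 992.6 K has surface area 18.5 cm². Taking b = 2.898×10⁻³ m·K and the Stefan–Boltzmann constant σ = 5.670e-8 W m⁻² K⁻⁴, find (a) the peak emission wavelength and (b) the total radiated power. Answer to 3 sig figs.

λ_max ≈ 2.92×10³ nm; P ≈ 102 W

(a) λ_max = b/T = 2.898×10⁻³/992.6 = 2.920×10⁻⁶ m = 2.92×10³ nm.
Area A = 18.5 cm² = 1.85×10⁻³ m².
(b) P = σAT⁴ = 5.670×10⁻⁸×1.85×10⁻³×(992.6)⁴ = 102 W.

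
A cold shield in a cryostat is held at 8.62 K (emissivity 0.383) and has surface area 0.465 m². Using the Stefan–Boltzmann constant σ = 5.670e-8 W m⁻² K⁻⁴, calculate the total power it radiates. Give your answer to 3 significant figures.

Area A = 0.465 m².
P = εσAT⁴ = 0.383 × 5.670×10⁻⁸ × 0.465 × (8.62)⁴ = 5.58×10⁻⁵ W.

P ≈ 5.58×10⁻⁵ W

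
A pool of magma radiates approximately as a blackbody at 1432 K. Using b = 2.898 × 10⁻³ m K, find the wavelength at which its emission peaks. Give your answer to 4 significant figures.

λ_max ≈ 2024 nm

Wien's displacement law: λ_max = b/T = (2.898×10⁻³ m·K)/(1432 K) = 2.0237×10⁻⁶ m.
That is 2024 nm, in the infrared range.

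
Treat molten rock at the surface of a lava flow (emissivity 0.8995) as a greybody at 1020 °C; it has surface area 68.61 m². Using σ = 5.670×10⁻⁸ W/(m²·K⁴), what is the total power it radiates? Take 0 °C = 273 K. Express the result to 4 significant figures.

P ≈ 9.781×10⁶ W

T = 1020 °C + 273 = 1293 K.
Area A = 68.61 m².
P = εσAT⁴ = 0.8995 × 5.670×10⁻⁸ × 68.61 × (1293)⁴ = 9.781×10⁶ W.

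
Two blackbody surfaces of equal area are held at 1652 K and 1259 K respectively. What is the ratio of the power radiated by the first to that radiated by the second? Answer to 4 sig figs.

P₁/P₂ ≈ 2.964

With equal areas, P₁/P₂ = (T₁/T₂)⁴ = (1652/1259)⁴ = 2.964.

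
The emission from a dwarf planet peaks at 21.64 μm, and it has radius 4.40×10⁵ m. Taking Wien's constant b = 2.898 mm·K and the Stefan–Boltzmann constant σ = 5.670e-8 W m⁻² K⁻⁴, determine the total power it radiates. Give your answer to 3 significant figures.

P ≈ 4.44×10¹³ W

Wien's law: T = b/λ_max = 2.898×10⁻³/2.164×10⁻⁵ = 133.919 K.
Surface area A = 4πR² = 4π(4.40×10⁵ m)² = 2.43285×10¹² m².
Then P = σAT⁴ = 5.670×10⁻⁸×2.43285×10¹²×(133.919)⁴ = 4.44×10¹³ W.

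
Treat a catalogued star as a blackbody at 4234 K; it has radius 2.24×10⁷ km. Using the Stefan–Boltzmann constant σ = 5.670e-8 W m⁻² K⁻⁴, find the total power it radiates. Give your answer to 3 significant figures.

P ≈ 1.15×10²⁹ W

Surface area A = 4πR² = 4π(2.24×10¹⁰ m)² = 6.30530×10²¹ m².
P = σAT⁴ = 5.670×10⁻⁸ × 6.30530×10²¹ × (4234)⁴ = 1.15×10²⁹ W.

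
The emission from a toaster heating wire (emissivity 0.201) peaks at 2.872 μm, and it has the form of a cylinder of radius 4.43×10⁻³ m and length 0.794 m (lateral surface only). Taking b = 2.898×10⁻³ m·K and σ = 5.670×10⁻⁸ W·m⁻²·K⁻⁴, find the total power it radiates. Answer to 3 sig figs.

P ≈ 261 W

Wien's law: T = b/λ_max = 2.898×10⁻³/2.872×10⁻⁶ = 1009.05 K.
Lateral area A = 2πrL = 2π×4.43×10⁻³×0.794 = 0.0221006 m².
Then P = εσAT⁴ = 0.201×5.670×10⁻⁸×0.0221006×(1009.05)⁴ = 261 W.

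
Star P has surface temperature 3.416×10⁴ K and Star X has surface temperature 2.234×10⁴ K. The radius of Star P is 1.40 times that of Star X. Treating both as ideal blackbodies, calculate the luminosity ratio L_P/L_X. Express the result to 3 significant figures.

L_P/L_X ≈ 10.7

L ∝ R²T⁴, so L_P/L_X = (R_P/R_X)²(T_P/T_X)⁴ = (1.40)² × (3.416×10⁴/2.234×10⁴)⁴ = 1.96 × 5.46687 = 10.7.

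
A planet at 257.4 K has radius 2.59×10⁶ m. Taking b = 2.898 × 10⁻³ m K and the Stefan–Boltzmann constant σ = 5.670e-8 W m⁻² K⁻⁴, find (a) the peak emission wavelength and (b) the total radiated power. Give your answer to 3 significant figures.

λ_max ≈ 11.3 μm; P ≈ 2.10×10¹⁶ W

(a) λ_max = b/T = 2.898×10⁻³/257.4 = 1.126×10⁻⁵ m = 11.3 μm.
Surface area A = 4πR² = 4π(2.59×10⁶ m)² = 8.42965×10¹³ m².
(b) P = σAT⁴ = 5.670×10⁻⁸×8.42965×10¹³×(257.4)⁴ = 2.10×10¹⁶ W.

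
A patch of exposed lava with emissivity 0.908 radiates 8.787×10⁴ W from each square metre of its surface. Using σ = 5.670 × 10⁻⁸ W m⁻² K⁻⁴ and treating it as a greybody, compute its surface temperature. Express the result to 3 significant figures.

I = εσT⁴, so T = (I/εσ)^(1/4) = (8.787×10⁴/(0.908×5.670×10⁻⁸))^(1/4) = 1.14×10³ K.

T ≈ 1.14×10³ K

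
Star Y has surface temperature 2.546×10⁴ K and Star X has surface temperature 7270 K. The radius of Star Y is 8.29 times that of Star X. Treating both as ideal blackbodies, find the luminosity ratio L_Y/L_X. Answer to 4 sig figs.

L_Y/L_X ≈ 1.034×10⁴

L ∝ R²T⁴, so L_Y/L_X = (R_Y/R_X)²(T_Y/T_X)⁴ = (8.29)² × (2.546×10⁴/7270)⁴ = 68.7241 × 150.417 = 1.034×10⁴.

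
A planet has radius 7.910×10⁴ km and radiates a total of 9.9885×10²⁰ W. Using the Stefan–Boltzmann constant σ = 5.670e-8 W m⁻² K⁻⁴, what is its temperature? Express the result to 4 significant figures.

Surface area A = 4πR² = 4π(7.910×10⁷ m)² = 7.86254×10¹⁶ m².
P = σAT⁴ ⇒ T = (P/(σA))^(1/4) = (9.9885×10²⁰/(5.670×10⁻⁸×7.86254×10¹⁶))^(1/4) = 688.0 K.

T ≈ 688.0 K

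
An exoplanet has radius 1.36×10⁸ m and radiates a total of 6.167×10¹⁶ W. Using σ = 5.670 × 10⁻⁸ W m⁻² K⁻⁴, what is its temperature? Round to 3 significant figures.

Surface area A = 4πR² = 4π(1.36×10⁸ m)² = 2.32428×10¹⁷ m².
P = σAT⁴ ⇒ T = (P/(σA))^(1/4) = (6.167×10¹⁶/(5.670×10⁻⁸×2.32428×10¹⁷))^(1/4) = 46.5 K.

T ≈ 46.5 K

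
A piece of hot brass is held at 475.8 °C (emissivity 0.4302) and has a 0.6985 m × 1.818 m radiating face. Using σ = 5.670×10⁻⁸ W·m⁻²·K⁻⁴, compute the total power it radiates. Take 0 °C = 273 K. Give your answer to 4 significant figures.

T = 475.8 °C + 273 = 748.8 K.
Area A = 0.6985 × 1.818 = 1.26987 m².
P = εσAT⁴ = 0.4302 × 5.670×10⁻⁸ × 1.26987 × (748.8)⁴ = 9738 W.

P ≈ 9738 W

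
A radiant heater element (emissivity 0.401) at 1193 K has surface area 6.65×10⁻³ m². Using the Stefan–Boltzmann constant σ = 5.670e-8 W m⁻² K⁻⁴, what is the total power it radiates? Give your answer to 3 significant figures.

P ≈ 306 W

Area A = 6.65×10⁻³ m².
P = εσAT⁴ = 0.401 × 5.670×10⁻⁸ × 6.65×10⁻³ × (1193)⁴ = 306 W.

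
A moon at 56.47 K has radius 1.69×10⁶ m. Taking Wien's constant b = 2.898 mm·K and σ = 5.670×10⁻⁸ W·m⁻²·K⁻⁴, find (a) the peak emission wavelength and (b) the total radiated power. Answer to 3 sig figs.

λ_max ≈ 51.3 μm; P ≈ 2.07×10¹³ W

(a) λ_max = b/T = 2.898×10⁻³/56.47 = 5.132×10⁻⁵ m = 51.3 μm.
Surface area A = 4πR² = 4π(1.69×10⁶ m)² = 3.58908×10¹³ m².
(b) P = σAT⁴ = 5.670×10⁻⁸×3.58908×10¹³×(56.47)⁴ = 2.07×10¹³ W.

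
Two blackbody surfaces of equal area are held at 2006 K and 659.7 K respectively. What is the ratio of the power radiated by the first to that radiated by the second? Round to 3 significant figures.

With equal areas, P₁/P₂ = (T₁/T₂)⁴ = (2006/659.7)⁴ = 85.5.

P₁/P₂ ≈ 85.5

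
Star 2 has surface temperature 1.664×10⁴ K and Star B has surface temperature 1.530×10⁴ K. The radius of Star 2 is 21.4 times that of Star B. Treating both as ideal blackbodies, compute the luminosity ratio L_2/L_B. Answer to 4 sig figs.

L_2/L_B ≈ 640.7

L ∝ R²T⁴, so L_2/L_B = (R_2/R_B)²(T_2/T_B)⁴ = (21.4)² × (1.664×10⁴/1.530×10⁴)⁴ = 457.96 × 1.39910 = 640.7.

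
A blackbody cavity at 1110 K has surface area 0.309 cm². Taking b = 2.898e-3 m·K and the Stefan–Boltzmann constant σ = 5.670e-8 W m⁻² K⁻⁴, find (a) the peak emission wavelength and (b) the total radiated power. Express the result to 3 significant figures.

λ_max ≈ 2.61 μm; P ≈ 2.66 W

(a) λ_max = b/T = 2.898×10⁻³/1110 = 2.611×10⁻⁶ m = 2.61 μm.
Area A = 0.309 cm² = 3.09×10⁻⁵ m².
(b) P = σAT⁴ = 5.670×10⁻⁸×3.09×10⁻⁵×(1110)⁴ = 2.66 W.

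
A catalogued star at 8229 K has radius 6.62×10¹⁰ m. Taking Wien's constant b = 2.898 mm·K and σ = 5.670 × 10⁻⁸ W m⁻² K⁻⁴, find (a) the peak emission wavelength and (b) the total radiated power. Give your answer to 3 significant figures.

λ_max ≈ 0.352 μm; P ≈ 1.43×10³¹ W

(a) λ_max = b/T = 2.898×10⁻³/8229 = 3.522×10⁻⁷ m = 0.352 μm.
Surface area A = 4πR² = 4π(6.62×10¹⁰ m)² = 5.50714×10²² m².
(b) P = σAT⁴ = 5.670×10⁻⁸×5.50714×10²²×(8229)⁴ = 1.43×10³¹ W.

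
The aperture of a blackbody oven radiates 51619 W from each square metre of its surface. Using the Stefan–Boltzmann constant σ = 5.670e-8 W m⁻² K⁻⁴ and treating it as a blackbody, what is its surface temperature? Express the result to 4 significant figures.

T ≈ 976.8 K

I = σT⁴, so T = (I/σ)^(1/4) = (51619/(5.670×10⁻⁸))^(1/4) = 976.8 K.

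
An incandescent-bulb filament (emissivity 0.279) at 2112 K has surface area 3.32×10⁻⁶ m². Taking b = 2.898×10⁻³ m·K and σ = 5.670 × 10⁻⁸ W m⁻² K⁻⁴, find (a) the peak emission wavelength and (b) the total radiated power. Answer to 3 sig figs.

λ_max ≈ 1.37 μm; P ≈ 1.04 W

(a) λ_max = b/T = 2.898×10⁻³/2112 = 1.372×10⁻⁶ m = 1.37 μm.
Area A = 3.32×10⁻⁶ m².
(b) P = εσAT⁴ = 0.279×5.670×10⁻⁸×3.32×10⁻⁶×(2112)⁴ = 1.04 W.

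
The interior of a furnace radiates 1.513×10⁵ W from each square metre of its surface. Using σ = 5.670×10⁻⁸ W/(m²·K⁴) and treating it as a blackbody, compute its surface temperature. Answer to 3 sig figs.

T ≈ 1.28×10³ K

I = σT⁴, so T = (I/σ)^(1/4) = (1.513×10⁵/(5.670×10⁻⁸))^(1/4) = 1.28×10³ K.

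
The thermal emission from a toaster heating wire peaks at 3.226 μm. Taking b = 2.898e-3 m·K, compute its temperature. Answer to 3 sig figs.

Wien's law gives T = b/λ_max = (2.898×10⁻³ m·K)/(3.226×10⁻⁶ m) = 898 K.

T ≈ 898 K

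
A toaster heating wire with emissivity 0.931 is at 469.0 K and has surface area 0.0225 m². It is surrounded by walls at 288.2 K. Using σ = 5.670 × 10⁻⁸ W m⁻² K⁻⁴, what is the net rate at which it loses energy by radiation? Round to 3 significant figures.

Area A = 0.0225 m².
Net radiated power P_net = εσA(T⁴ − T₀⁴) = 0.931×5.670×10⁻⁸×0.0225×(469.0⁴ − 288.2⁴).
T⁴ − T₀⁴ = 4.83828×10¹⁰ − 6.89884×10⁹ = 4.14840×10¹⁰ K⁴, so P_net = 49.3 W.

Net loss ≈ 49.3 W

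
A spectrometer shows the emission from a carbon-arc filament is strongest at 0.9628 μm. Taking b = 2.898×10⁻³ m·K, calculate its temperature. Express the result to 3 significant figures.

T ≈ 3.01×10³ K

Wien's law gives T = b/λ_max = (2.898×10⁻³ m·K)/(9.628×10⁻⁷ m) = 3.01×10³ K.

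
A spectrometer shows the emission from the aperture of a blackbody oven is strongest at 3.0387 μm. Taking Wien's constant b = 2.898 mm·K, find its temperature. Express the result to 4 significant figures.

T ≈ 953.7 K

Wien's law gives T = b/λ_max = (2.898×10⁻³ m·K)/(3.0387×10⁻⁶ m) = 953.7 K.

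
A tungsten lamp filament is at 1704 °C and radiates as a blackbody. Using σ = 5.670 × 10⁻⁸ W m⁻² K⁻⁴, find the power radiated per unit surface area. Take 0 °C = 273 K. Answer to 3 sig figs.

T = 1704 °C + 273 = 1977 K.
Stefan–Boltzmann: I = σT⁴ = 5.670×10⁻⁸ × (1977)⁴ = 8.66×10⁵ W/m².

I ≈ 8.66×10⁵ W/m²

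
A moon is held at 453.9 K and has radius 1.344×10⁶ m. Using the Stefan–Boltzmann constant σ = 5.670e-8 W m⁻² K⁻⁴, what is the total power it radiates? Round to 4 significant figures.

Surface area A = 4πR² = 4π(1.344×10⁶ m)² = 2.26991×10¹³ m².
P = σAT⁴ = 5.670×10⁻⁸ × 2.26991×10¹³ × (453.9)⁴ = 5.463×10¹⁶ W.

P ≈ 5.463×10¹⁶ W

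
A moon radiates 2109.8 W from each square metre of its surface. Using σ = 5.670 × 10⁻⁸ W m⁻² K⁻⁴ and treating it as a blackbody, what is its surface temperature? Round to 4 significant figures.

I = σT⁴, so T = (I/σ)^(1/4) = (2109.8/(5.670×10⁻⁸))^(1/4) = 439.2 K.

T ≈ 439.2 K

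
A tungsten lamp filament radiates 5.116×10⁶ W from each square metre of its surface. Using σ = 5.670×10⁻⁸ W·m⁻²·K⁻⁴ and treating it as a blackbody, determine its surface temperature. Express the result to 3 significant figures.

I = σT⁴, so T = (I/σ)^(1/4) = (5.116×10⁶/(5.670×10⁻⁸))^(1/4) = 3.08×10³ K.

T ≈ 3.08×10³ K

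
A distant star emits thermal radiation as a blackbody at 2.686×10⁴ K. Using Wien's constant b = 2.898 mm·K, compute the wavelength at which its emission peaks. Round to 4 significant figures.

Wien's displacement law: λ_max = b/T = (2.898×10⁻³ m·K)/(2.686×10⁴ K) = 1.0789×10⁻⁷ m.
That is 107.9 nm, in the ultraviolet range.

λ_max ≈ 107.9 nm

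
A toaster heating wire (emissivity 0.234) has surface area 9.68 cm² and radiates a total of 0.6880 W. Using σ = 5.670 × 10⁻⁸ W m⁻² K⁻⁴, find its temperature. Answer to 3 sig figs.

T ≈ 481 K

Area A = 9.68 cm² = 9.68×10⁻⁴ m².
P = εσAT⁴ ⇒ T = (P/(εσA))^(1/4) = (0.6880/(0.234×5.670×10⁻⁸×9.68×10⁻⁴))^(1/4) = 481 K.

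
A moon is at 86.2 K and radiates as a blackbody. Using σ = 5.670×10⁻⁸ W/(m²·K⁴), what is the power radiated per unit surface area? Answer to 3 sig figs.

I ≈ 3.13 W/m²

Stefan–Boltzmann: I = σT⁴ = 5.670×10⁻⁸ × (86.2)⁴ = 3.13 W/m².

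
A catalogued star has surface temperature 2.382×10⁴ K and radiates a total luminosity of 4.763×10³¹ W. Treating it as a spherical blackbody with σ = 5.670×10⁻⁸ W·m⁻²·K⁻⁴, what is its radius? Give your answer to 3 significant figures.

R ≈ 1.44×10¹⁰ m

L = 4πR²σT⁴ ⇒ R = √(L/(4πσT⁴)).
σT⁴ = 1.82537×10¹⁰ W/m², so R = √(4.763×10³¹/(4π×1.82537×10¹⁰)) = 1.44×10¹⁰ m.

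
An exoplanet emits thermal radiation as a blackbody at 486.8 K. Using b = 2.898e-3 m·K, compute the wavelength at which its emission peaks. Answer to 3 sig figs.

λ_max ≈ 5.95 μm

Wien's displacement law: λ_max = b/T = (2.898×10⁻³ m·K)/(486.8 K) = 5.953×10⁻⁶ m.
That is 5.95 μm, in the infrared range.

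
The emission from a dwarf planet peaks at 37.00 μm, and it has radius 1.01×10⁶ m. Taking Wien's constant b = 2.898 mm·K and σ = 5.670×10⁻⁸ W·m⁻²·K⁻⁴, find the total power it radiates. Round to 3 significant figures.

Wien's law: T = b/λ_max = 2.898×10⁻³/3.700×10⁻⁵ = 78.3243 K.
Surface area A = 4πR² = 4π(1.01×10⁶ m)² = 1.28190×10¹³ m².
Then P = σAT⁴ = 5.670×10⁻⁸×1.28190×10¹³×(78.3243)⁴ = 2.74×10¹³ W.

P ≈ 2.74×10¹³ W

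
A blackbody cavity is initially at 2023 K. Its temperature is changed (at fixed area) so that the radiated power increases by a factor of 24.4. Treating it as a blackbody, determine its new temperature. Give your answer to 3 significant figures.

P ∝ T⁴, so T₂/T₁ = (P₂/P₁)^(1/4) = (24.4)^(1/4) = 2.22253.
T₂ = 2023 × 2.22253 = 4.50×10³ K.

T₂ ≈ 4.50×10³ K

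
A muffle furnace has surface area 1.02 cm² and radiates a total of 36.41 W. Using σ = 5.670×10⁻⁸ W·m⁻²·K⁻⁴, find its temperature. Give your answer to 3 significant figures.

T ≈ 1.58×10³ K

Area A = 1.02 cm² = 1.02×10⁻⁴ m².
P = σAT⁴ ⇒ T = (P/(σA))^(1/4) = (36.41/(5.670×10⁻⁸×1.02×10⁻⁴))^(1/4) = 1.58×10³ K.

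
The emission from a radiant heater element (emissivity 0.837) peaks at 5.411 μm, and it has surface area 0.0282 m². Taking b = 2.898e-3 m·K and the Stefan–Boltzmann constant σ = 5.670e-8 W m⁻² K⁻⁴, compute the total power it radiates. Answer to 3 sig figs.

P ≈ 110 W

Wien's law: T = b/λ_max = 2.898×10⁻³/5.411×10⁻⁶ = 535.576 K.
Area A = 0.0282 m².
Then P = εσAT⁴ = 0.837×5.670×10⁻⁸×0.0282×(535.576)⁴ = 110 W.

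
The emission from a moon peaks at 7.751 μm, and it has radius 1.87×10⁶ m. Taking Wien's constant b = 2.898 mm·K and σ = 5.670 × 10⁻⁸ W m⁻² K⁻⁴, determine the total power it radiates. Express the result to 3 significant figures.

P ≈ 4.87×10¹⁶ W

Wien's law: T = b/λ_max = 2.898×10⁻³/7.751×10⁻⁶ = 373.887 K.
Surface area A = 4πR² = 4π(1.87×10⁶ m)² = 4.39433×10¹³ m².
Then P = σAT⁴ = 5.670×10⁻⁸×4.39433×10¹³×(373.887)⁴ = 4.87×10¹⁶ W.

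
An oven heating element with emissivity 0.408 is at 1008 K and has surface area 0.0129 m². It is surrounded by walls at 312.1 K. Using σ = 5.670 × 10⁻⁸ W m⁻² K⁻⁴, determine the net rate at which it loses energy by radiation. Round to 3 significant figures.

Area A = 0.0129 m².
Net radiated power P_net = εσA(T⁴ − T₀⁴) = 0.408×5.670×10⁻⁸×0.0129×(1008⁴ − 312.1⁴).
T⁴ − T₀⁴ = 1.03239×10¹² − 9.48801×10⁹ = 1.02290×10¹² K⁴, so P_net = 305 W.

Net loss ≈ 305 W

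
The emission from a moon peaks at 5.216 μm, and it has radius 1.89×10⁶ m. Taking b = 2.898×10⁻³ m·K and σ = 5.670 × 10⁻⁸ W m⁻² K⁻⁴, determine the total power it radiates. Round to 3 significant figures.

P ≈ 2.43×10¹⁷ W

Wien's law: T = b/λ_max = 2.898×10⁻³/5.216×10⁻⁶ = 555.598 K.
Surface area A = 4πR² = 4π(1.89×10⁶ m)² = 4.48883×10¹³ m².
Then P = σAT⁴ = 5.670×10⁻⁸×4.48883×10¹³×(555.598)⁴ = 2.43×10¹⁷ W.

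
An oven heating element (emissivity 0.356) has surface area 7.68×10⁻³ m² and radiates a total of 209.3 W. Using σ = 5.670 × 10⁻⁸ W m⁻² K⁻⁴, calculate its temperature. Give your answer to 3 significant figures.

T ≈ 1.08×10³ K

Area A = 7.68×10⁻³ m².
P = εσAT⁴ ⇒ T = (P/(εσA))^(1/4) = (209.3/(0.356×5.670×10⁻⁸×7.68×10⁻³))^(1/4) = 1.08×10³ K.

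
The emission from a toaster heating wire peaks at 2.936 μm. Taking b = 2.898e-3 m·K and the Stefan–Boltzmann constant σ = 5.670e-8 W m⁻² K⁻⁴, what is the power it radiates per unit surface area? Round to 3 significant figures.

Wien's law: T = b/λ_max = 2.898×10⁻³/2.936×10⁻⁶ = 987.057 K.
Then I = σT⁴ = 5.670×10⁻⁸×(987.057)⁴ = 5.38×10⁴ W/m².

I ≈ 5.38×10⁴ W/m²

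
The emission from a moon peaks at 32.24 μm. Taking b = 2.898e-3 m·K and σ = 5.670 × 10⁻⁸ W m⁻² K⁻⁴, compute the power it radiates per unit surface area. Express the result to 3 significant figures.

I ≈ 3.70 W/m²

Wien's law: T = b/λ_max = 2.898×10⁻³/3.224×10⁻⁵ = 89.8883 K.
Then I = σT⁴ = 5.670×10⁻⁸×(89.8883)⁴ = 3.70 W/m².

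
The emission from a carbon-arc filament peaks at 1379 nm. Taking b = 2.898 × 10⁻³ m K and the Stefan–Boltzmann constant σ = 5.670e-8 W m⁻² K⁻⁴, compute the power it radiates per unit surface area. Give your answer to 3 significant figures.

Wien's law: T = b/λ_max = 2.898×10⁻³/1.379×10⁻⁶ = 2101.52 K.
Then I = σT⁴ = 5.670×10⁻⁸×(2101.52)⁴ = 1.11×10⁶ W/m².

I ≈ 1.11×10⁶ W/m²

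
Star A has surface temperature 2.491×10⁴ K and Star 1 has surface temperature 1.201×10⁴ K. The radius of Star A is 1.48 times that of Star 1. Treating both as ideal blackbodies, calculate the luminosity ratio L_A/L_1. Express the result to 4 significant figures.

L_A/L_1 ≈ 40.54

L ∝ R²T⁴, so L_A/L_1 = (R_A/R_1)²(T_A/T_1)⁴ = (1.48)² × (2.491×10⁴/1.201×10⁴)⁴ = 2.1904 × 18.5064 = 40.54.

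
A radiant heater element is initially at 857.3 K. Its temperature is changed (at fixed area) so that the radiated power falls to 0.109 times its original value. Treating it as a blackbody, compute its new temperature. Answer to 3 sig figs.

P ∝ T⁴, so T₂/T₁ = (P₂/P₁)^(1/4) = (0.109)^(1/4) = 0.574588.
T₂ = 857.3 × 0.574588 = 493 K.

T₂ ≈ 493 K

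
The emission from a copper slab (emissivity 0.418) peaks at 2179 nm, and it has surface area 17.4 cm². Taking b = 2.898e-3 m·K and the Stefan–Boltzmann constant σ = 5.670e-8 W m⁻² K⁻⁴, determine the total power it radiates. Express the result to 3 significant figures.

Wien's law: T = b/λ_max = 2.898×10⁻³/2.179×10⁻⁶ = 1329.97 K.
Area A = 17.4 cm² = 1.74×10⁻³ m².
Then P = εσAT⁴ = 0.418×5.670×10⁻⁸×1.74×10⁻³×(1329.97)⁴ = 129 W.

P ≈ 129 W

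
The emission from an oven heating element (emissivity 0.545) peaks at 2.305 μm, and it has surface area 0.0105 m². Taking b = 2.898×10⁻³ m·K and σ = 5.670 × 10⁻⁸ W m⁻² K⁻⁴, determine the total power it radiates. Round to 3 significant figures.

P ≈ 811 W

Wien's law: T = b/λ_max = 2.898×10⁻³/2.305×10⁻⁶ = 1257.27 K.
Area A = 0.0105 m².
Then P = εσAT⁴ = 0.545×5.670×10⁻⁸×0.0105×(1257.27)⁴ = 811 W.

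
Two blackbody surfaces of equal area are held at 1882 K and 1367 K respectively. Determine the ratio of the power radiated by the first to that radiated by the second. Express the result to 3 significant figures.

P₁/P₂ ≈ 3.59

With equal areas, P₁/P₂ = (T₁/T₂)⁴ = (1882/1367)⁴ = 3.59.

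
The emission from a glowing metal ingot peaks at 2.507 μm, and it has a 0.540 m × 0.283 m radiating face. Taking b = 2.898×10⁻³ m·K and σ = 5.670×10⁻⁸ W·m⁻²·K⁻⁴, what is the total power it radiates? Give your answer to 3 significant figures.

P ≈ 1.55×10⁴ W

Wien's law: T = b/λ_max = 2.898×10⁻³/2.507×10⁻⁶ = 1155.96 K.
Area A = 0.540 × 0.283 = 0.15282 m².
Then P = σAT⁴ = 5.670×10⁻⁸×0.15282×(1155.96)⁴ = 1.55×10⁴ W.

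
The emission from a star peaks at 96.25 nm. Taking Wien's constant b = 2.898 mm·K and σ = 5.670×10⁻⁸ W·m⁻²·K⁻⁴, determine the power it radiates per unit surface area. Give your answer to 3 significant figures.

Wien's law: T = b/λ_max = 2.898×10⁻³/9.625×10⁻⁸ = 30109.1 K.
Then I = σT⁴ = 5.670×10⁻⁸×(30109.1)⁴ = 4.66×10¹⁰ W/m².

I ≈ 4.66×10¹⁰ W/m²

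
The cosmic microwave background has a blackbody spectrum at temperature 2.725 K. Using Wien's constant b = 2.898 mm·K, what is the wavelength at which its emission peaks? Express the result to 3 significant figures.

Wien's displacement law: λ_max = b/T = (2.898×10⁻³ m·K)/(2.725 K) = 1.063×10⁻³ m.
That is 1.06×10⁻³ m, in the microwave range.

λ_max ≈ 1.06×10⁻³ m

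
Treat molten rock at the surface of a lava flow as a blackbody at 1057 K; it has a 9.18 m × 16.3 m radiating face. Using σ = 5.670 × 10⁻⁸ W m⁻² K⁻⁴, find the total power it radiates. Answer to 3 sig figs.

Area A = 9.18 × 16.3 = 149.634 m².
P = σAT⁴ = 5.670×10⁻⁸ × 149.634 × (1057)⁴ = 1.06×10⁷ W.

P ≈ 1.06×10⁷ W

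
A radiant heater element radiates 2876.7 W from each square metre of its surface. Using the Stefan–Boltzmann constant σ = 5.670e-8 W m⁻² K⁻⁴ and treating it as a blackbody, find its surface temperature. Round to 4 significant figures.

T ≈ 474.6 K

I = σT⁴, so T = (I/σ)^(1/4) = (2876.7/(5.670×10⁻⁸))^(1/4) = 474.6 K.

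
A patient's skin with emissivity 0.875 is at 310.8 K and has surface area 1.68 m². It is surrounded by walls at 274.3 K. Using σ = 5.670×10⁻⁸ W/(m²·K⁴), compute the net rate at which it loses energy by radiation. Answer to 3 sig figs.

Net loss ≈ 306 W

Area A = 1.68 m².
Net radiated power P_net = εσA(T⁴ − T₀⁴) = 0.875×5.670×10⁻⁸×1.68×(310.8⁴ − 274.3⁴).
T⁴ − T₀⁴ = 9.33091×10⁹ − 5.66113×10⁹ = 3.66978×10⁹ K⁴, so P_net = 306 W.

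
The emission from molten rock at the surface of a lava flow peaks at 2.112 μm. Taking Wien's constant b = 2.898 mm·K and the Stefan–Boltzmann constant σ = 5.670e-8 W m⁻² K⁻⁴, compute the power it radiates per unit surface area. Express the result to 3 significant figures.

I ≈ 2.01×10⁵ W/m²

Wien's law: T = b/λ_max = 2.898×10⁻³/2.112×10⁻⁶ = 1372.16 K.
Then I = σT⁴ = 5.670×10⁻⁸×(1372.16)⁴ = 2.01×10⁵ W/m².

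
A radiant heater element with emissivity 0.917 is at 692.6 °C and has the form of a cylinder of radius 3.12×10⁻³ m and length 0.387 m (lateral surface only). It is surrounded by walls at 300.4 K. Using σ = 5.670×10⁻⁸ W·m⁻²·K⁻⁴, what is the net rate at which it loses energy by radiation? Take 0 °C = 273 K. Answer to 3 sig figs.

Net loss ≈ 340 W

T = 692.6 °C + 273 = 965.6 K.
Lateral area A = 2πrL = 2π×3.12×10⁻³×0.387 = 7.58657×10⁻³ m².
Net radiated power P_net = εσA(T⁴ − T₀⁴) = 0.917×5.670×10⁻⁸×7.58657×10⁻³×(965.6⁴ − 300.4⁴).
T⁴ − T₀⁴ = 8.69339×10¹¹ − 8.14329×10⁹ = 8.61196×10¹¹ K⁴, so P_net = 340 W.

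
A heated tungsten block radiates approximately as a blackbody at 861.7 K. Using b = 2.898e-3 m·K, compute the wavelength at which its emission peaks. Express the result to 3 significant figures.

Wien's displacement law: λ_max = b/T = (2.898×10⁻³ m·K)/(861.7 K) = 3.363×10⁻⁶ m.
That is 3.36 μm, in the infrared range.

λ_max ≈ 3.36 μm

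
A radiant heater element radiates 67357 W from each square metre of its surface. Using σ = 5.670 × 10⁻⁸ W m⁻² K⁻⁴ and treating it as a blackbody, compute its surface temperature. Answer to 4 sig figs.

T ≈ 1044 K

I = σT⁴, so T = (I/σ)^(1/4) = (67357/(5.670×10⁻⁸))^(1/4) = 1044 K.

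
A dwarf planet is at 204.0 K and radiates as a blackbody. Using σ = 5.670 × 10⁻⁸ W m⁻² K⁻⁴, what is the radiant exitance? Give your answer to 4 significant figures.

Stefan–Boltzmann: I = σT⁴ = 5.670×10⁻⁸ × (204.0)⁴ = 98.20 W/m².

I ≈ 98.20 W/m²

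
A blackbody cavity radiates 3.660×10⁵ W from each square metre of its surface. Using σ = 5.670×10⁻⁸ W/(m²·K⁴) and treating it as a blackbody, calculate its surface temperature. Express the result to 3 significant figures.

T ≈ 1.59×10³ K

I = σT⁴, so T = (I/σ)^(1/4) = (3.660×10⁵/(5.670×10⁻⁸))^(1/4) = 1.59×10³ K.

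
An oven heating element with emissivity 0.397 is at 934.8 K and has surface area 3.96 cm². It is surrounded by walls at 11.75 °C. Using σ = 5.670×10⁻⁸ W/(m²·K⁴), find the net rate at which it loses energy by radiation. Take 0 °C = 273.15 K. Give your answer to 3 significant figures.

Net loss ≈ 6.75 W

Surroundings: T = 11.75 °C + 273.15 = 284.90 K.
Area A = 3.96 cm² = 3.96×10⁻⁴ m².
Net radiated power P_net = εσA(T⁴ − T₀⁴) = 0.397×5.670×10⁻⁸×3.96×10⁻⁴×(934.8⁴ − 284.90⁴).
T⁴ − T₀⁴ = 7.63616×10¹¹ − 6.58825×10⁹ = 7.57028×10¹¹ K⁴, so P_net = 6.75 W.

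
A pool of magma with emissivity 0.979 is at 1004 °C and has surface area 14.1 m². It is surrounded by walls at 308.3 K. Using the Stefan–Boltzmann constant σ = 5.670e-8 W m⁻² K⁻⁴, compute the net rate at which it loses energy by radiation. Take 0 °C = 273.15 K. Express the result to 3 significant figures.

T = 1004 °C + 273.15 = 1277.15 K.
Area A = 14.1 m².
Net radiated power P_net = εσA(T⁴ − T₀⁴) = 0.979×5.670×10⁻⁸×14.1×(1277.15⁴ − 308.3⁴).
T⁴ − T₀⁴ = 2.66053×10¹² − 9.03429×10⁹ = 2.65150×10¹² K⁴, so P_net = 2.08×10⁶ W.

Net loss ≈ 2.08×10⁶ W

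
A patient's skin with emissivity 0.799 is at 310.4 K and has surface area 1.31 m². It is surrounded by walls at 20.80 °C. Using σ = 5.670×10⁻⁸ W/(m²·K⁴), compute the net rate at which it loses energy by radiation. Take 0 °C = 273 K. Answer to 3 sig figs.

Net loss ≈ 109 W

Surroundings: T = 20.80 °C + 273 = 293.80 K.
Area A = 1.31 m².
Net radiated power P_net = εσA(T⁴ − T₀⁴) = 0.799×5.670×10⁻⁸×1.31×(310.4⁴ − 293.80⁴).
T⁴ − T₀⁴ = 9.28297×10⁹ − 7.45087×10⁹ = 1.83210×10⁹ K⁴, so P_net = 109 W.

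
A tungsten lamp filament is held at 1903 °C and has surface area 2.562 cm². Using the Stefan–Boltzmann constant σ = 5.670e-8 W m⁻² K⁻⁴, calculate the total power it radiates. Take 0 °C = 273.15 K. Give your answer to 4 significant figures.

T = 1903 °C + 273.15 = 2176.15 K.
Area A = 2.562 cm² = 2.562×10⁻⁴ m².
P = σAT⁴ = 5.670×10⁻⁸ × 2.562×10⁻⁴ × (2176.15)⁴ = 325.8 W.

P ≈ 325.8 W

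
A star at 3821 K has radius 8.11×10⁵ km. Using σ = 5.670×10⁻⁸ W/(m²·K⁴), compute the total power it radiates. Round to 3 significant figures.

P ≈ 9.99×10²⁵ W

Surface area A = 4πR² = 4π(8.11×10⁸ m)² = 8.26517×10¹⁸ m².
P = σAT⁴ = 5.670×10⁻⁸ × 8.26517×10¹⁸ × (3821)⁴ = 9.99×10²⁵ W.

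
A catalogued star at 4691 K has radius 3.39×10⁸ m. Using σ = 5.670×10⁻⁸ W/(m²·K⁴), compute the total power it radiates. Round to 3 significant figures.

P ≈ 3.97×10²⁵ W

Surface area A = 4πR² = 4π(3.39×10⁸ m)² = 1.44414×10¹⁸ m².
P = σAT⁴ = 5.670×10⁻⁸ × 1.44414×10¹⁸ × (4691)⁴ = 3.97×10²⁵ W.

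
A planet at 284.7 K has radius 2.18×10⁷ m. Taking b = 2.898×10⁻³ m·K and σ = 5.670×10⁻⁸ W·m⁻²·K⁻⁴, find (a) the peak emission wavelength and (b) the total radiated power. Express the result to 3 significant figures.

(a) λ_max = b/T = 2.898×10⁻³/284.7 = 1.018×10⁻⁵ m = 10.2 μm.
Surface area A = 4πR² = 4π(2.18×10⁷ m)² = 5.97204×10¹⁵ m².
(b) P = σAT⁴ = 5.670×10⁻⁸×5.97204×10¹⁵×(284.7)⁴ = 2.22×10¹⁸ W.

λ_max ≈ 10.2 μm; P ≈ 2.22×10¹⁸ W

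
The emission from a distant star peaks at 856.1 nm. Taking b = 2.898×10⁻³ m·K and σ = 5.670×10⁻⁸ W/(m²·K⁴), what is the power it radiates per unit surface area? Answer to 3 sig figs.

Wien's law: T = b/λ_max = 2.898×10⁻³/8.561×10⁻⁷ = 3385.12 K.
Then I = σT⁴ = 5.670×10⁻⁸×(3385.12)⁴ = 7.45×10⁶ W/m².

I ≈ 7.45×10⁶ W/m²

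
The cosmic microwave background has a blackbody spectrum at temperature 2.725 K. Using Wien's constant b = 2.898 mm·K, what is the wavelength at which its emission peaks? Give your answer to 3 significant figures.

λ_max ≈ 1.06 mm

Wien's displacement law: λ_max = b/T = (2.898×10⁻³ m·K)/(2.725 K) = 1.063×10⁻³ m.
That is 1.06 mm, in the microwave range.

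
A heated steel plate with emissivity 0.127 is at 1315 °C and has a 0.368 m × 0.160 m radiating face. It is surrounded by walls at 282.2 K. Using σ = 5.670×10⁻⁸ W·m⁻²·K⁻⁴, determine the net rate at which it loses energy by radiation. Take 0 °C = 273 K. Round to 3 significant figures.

Net loss ≈ 2.69×10³ W

T = 1315 °C + 273 = 1588 K.
Area A = 0.368 × 0.160 = 0.05888 m².
Net radiated power P_net = εσA(T⁴ − T₀⁴) = 0.127×5.670×10⁻⁸×0.05888×(1588⁴ − 282.2⁴).
T⁴ − T₀⁴ = 6.35919×10¹² − 6.34203×10⁹ = 6.35285×10¹² K⁴, so P_net = 2.69×10³ W.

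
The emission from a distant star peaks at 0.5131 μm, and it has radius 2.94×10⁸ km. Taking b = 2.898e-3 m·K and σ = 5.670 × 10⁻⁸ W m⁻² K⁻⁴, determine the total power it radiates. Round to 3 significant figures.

Wien's law: T = b/λ_max = 2.898×10⁻³/5.131×10⁻⁷ = 5648.02 K.
Surface area A = 4πR² = 4π(2.94×10¹¹ m)² = 1.08619×10²⁴ m².
Then P = σAT⁴ = 5.670×10⁻⁸×1.08619×10²⁴×(5648.02)⁴ = 6.27×10³¹ W.

P ≈ 6.27×10³¹ W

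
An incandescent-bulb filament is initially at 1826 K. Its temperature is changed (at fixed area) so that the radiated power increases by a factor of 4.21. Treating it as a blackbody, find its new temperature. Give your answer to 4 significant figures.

T₂ ≈ 2616 K

P ∝ T⁴, so T₂/T₁ = (P₂/P₁)^(1/4) = (4.21)^(1/4) = 1.43242.
T₂ = 1826 × 1.43242 = 2616 K.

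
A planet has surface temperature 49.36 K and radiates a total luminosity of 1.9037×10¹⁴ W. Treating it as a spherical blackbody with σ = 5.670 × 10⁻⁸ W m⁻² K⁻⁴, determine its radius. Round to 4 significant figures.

L = 4πR²σT⁴ ⇒ R = √(L/(4πσT⁴)).
σT⁴ = 0.336576 W/m², so R = √(1.9037×10¹⁴/(4π×0.336576)) = 6.709×10⁶ m.

R ≈ 6.709×10⁶ m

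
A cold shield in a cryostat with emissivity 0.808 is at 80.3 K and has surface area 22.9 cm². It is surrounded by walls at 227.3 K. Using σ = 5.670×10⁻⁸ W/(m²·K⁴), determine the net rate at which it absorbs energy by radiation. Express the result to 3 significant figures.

Area A = 22.9 cm² = 2.29×10⁻³ m².
Net radiated power P_net = εσA(T⁴ − T₀⁴) = 0.808×5.670×10⁻⁸×2.29×10⁻³×(80.3⁴ − 227.3⁴).
T⁴ − T₀⁴ = 4.15779×10⁷ − 2.66930×10⁹ = -2.62772×10⁹ K⁴, so P_net = -0.276 W — negative, meaning a net gain of 0.276 W.

Net gain ≈ 0.276 W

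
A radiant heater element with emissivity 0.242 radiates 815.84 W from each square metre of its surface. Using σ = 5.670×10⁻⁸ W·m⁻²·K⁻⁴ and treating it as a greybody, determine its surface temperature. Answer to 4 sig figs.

I = εσT⁴, so T = (I/εσ)^(1/4) = (815.84/(0.242×5.670×10⁻⁸))^(1/4) = 493.8 K.

T ≈ 493.8 K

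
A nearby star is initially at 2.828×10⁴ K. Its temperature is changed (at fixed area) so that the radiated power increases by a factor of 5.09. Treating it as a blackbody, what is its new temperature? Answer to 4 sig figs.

T₂ ≈ 4.248×10⁴ K

P ∝ T⁴, so T₂/T₁ = (P₂/P₁)^(1/4) = (5.09)^(1/4) = 1.50203.
T₂ = 2.828×10⁴ × 1.50203 = 4.248×10⁴ K.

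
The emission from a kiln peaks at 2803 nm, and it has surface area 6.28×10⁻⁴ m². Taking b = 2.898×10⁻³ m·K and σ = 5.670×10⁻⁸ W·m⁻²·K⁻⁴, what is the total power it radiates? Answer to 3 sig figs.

P ≈ 40.7 W

Wien's law: T = b/λ_max = 2.898×10⁻³/2.803×10⁻⁶ = 1033.89 K.
Area A = 6.28×10⁻⁴ m².
Then P = σAT⁴ = 5.670×10⁻⁸×6.28×10⁻⁴×(1033.89)⁴ = 40.7 W.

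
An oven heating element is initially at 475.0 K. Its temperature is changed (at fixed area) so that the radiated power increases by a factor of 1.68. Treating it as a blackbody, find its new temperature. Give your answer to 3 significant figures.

T₂ ≈ 541 K

P ∝ T⁴, so T₂/T₁ = (P₂/P₁)^(1/4) = (1.68)^(1/4) = 1.13849.
T₂ = 475.0 × 1.13849 = 541 K.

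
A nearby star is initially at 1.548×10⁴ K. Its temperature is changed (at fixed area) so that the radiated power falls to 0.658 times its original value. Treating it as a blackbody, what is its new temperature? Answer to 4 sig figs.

T₂ ≈ 1.394×10⁴ K

P ∝ T⁴, so T₂/T₁ = (P₂/P₁)^(1/4) = (0.658)^(1/4) = 0.900651.
T₂ = 1.548×10⁴ × 0.900651 = 1.394×10⁴ K.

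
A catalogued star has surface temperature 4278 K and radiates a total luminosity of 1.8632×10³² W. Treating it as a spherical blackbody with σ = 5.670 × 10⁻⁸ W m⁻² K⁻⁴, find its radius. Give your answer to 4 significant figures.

R ≈ 8.836×10¹¹ m

L = 4πR²σT⁴ ⇒ R = √(L/(4πσT⁴)).
σT⁴ = 1.89909×10⁷ W/m², so R = √(1.8632×10³²/(4π×1.89909×10⁷)) = 8.836×10¹¹ m.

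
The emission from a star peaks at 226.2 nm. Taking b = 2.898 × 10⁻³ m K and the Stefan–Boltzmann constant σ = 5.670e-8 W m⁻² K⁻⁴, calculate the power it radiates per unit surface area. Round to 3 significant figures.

I ≈ 1.53×10⁹ W/m²

Wien's law: T = b/λ_max = 2.898×10⁻³/2.262×10⁻⁷ = 12811.7 K.
Then I = σT⁴ = 5.670×10⁻⁸×(12811.7)⁴ = 1.53×10⁹ W/m².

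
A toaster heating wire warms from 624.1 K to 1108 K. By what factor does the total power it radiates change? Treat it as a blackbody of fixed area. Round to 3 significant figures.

P₂/P₁ ≈ 9.93

P ∝ T⁴, so P₂/P₁ = (T₂/T₁)⁴ = (1108/624.1)⁴ = (1.77536)⁴ = 9.93.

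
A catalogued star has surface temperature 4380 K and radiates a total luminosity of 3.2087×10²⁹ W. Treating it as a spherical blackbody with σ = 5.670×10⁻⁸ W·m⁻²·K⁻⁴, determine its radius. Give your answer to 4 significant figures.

L = 4πR²σT⁴ ⇒ R = √(L/(4πσT⁴)).
σT⁴ = 2.08679×10⁷ W/m², so R = √(3.2087×10²⁹/(4π×2.08679×10⁷)) = 3.498×10¹⁰ m.

R ≈ 3.498×10¹⁰ m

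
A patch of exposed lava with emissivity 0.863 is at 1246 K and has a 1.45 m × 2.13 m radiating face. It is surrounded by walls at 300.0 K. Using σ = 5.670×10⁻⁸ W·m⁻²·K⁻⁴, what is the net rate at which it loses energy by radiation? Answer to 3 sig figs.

Net loss ≈ 3.63×10⁵ W

Area A = 1.45 × 2.13 = 3.0885 m².
Net radiated power P_net = εσA(T⁴ − T₀⁴) = 0.863×5.670×10⁻⁸×3.0885×(1246⁴ − 300.0⁴).
T⁴ − T₀⁴ = 2.41031×10¹² − 8.10000×10⁹ = 2.40221×10¹² K⁴, so P_net = 3.63×10⁵ W.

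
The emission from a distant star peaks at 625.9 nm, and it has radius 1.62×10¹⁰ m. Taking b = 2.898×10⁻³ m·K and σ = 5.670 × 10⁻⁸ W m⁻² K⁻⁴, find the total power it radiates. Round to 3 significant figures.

Wien's law: T = b/λ_max = 2.898×10⁻³/6.259×10⁻⁷ = 4630.13 K.
Surface area A = 4πR² = 4π(1.62×10¹⁰ m)² = 3.29792×10²¹ m².
Then P = σAT⁴ = 5.670×10⁻⁸×3.29792×10²¹×(4630.13)⁴ = 8.59×10²⁸ W.

P ≈ 8.59×10²⁸ W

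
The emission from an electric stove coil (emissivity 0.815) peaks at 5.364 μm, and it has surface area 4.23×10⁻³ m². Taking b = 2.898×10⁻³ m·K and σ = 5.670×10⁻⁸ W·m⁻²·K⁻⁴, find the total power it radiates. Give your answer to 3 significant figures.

Wien's law: T = b/λ_max = 2.898×10⁻³/5.364×10⁻⁶ = 540.268 K.
Area A = 4.23×10⁻³ m².
Then P = εσAT⁴ = 0.815×5.670×10⁻⁸×4.23×10⁻³×(540.268)⁴ = 16.7 W.

P ≈ 16.7 W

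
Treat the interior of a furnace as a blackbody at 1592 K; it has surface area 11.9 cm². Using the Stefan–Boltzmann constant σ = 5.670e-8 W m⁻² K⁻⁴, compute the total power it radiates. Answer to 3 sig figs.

P ≈ 433 W

Area A = 11.9 cm² = 1.19×10⁻³ m².
P = σAT⁴ = 5.670×10⁻⁸ × 1.19×10⁻³ × (1592)⁴ = 433 W.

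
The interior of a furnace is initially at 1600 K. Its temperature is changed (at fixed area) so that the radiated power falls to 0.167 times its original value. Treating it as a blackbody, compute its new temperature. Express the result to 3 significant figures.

T₂ ≈ 1.02×10³ K

P ∝ T⁴, so T₂/T₁ = (P₂/P₁)^(1/4) = (0.167)^(1/4) = 0.639262.
T₂ = 1600 × 0.639262 = 1.02×10³ K.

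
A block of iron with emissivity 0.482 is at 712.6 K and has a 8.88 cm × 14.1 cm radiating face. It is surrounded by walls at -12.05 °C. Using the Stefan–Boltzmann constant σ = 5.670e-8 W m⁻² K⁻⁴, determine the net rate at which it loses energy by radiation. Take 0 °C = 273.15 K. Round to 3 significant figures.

Surroundings: T = -12.05 °C + 273.15 = 261.10 K.
Area A = 0.0888 × 0.141 = 0.0125208 m².
Net radiated power P_net = εσA(T⁴ − T₀⁴) = 0.482×5.670×10⁻⁸×0.0125208×(712.6⁴ − 261.10⁴).
T⁴ − T₀⁴ = 2.57860×10¹¹ − 4.64759×10⁹ = 2.53212×10¹¹ K⁴, so P_net = 86.6 W.

Net loss ≈ 86.6 W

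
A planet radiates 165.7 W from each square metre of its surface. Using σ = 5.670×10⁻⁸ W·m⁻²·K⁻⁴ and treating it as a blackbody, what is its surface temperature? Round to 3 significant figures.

T ≈ 233 K

I = σT⁴, so T = (I/σ)^(1/4) = (165.7/(5.670×10⁻⁸))^(1/4) = 233 K.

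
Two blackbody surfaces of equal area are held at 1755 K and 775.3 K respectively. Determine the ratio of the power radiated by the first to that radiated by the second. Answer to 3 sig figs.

With equal areas, P₁/P₂ = (T₁/T₂)⁴ = (1755/775.3)⁴ = 26.3.

P₁/P₂ ≈ 26.3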